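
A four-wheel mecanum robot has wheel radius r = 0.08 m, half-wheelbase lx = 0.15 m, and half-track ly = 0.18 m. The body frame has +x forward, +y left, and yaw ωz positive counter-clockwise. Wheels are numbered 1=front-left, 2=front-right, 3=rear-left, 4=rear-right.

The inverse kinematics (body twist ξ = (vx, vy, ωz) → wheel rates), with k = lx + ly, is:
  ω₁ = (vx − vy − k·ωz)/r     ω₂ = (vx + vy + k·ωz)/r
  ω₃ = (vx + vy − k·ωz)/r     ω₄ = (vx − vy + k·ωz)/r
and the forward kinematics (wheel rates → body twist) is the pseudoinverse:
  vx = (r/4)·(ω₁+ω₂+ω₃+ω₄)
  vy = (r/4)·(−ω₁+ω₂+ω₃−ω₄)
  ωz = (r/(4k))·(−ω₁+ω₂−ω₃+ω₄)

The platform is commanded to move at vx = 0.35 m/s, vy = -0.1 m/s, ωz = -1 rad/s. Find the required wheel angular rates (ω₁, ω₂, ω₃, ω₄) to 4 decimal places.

(9.7500, -1.0000, 7.2500, 1.5000)

k = lx + ly = 0.15 + 0.18 = 0.3300;  k·ωz = 0.3300·-1 = -0.3300
ω₁ (FL) = (vx − vy − k·ωz)/r = 0.7800/0.08 = 9.7500
ω₂ (FR) = (vx + vy + k·ωz)/r = -0.0800/0.08 = -1.0000
ω₃ (RL) = (vx + vy − k·ωz)/r = 0.5800/0.08 = 7.2500
ω₄ (RR) = (vx − vy + k·ωz)/r = 0.1200/0.08 = 1.5000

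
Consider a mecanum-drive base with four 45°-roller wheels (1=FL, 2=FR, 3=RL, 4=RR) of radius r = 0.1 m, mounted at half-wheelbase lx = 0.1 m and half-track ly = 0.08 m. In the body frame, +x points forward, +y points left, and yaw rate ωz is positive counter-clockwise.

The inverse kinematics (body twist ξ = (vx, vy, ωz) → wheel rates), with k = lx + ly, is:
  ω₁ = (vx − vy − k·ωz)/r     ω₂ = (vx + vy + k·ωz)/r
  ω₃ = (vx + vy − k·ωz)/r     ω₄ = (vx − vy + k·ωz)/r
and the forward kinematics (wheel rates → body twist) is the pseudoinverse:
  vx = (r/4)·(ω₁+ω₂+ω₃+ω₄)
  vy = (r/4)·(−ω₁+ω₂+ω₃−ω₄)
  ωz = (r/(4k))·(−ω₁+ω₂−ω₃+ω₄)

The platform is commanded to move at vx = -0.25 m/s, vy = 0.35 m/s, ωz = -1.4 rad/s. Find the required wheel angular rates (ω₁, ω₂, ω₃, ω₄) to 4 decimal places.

k = lx + ly = 0.1 + 0.08 = 0.1800;  k·ωz = 0.1800·-1.4 = -0.2520
ω₁ (FL) = (vx − vy − k·ωz)/r = -0.3480/0.1 = -3.4800
ω₂ (FR) = (vx + vy + k·ωz)/r = -0.1520/0.1 = -1.5200
ω₃ (RL) = (vx + vy − k·ωz)/r = 0.3520/0.1 = 3.5200
ω₄ (RR) = (vx − vy + k·ωz)/r = -0.8520/0.1 = -8.5200

(-3.4800, -1.5200, 3.5200, -8.5200)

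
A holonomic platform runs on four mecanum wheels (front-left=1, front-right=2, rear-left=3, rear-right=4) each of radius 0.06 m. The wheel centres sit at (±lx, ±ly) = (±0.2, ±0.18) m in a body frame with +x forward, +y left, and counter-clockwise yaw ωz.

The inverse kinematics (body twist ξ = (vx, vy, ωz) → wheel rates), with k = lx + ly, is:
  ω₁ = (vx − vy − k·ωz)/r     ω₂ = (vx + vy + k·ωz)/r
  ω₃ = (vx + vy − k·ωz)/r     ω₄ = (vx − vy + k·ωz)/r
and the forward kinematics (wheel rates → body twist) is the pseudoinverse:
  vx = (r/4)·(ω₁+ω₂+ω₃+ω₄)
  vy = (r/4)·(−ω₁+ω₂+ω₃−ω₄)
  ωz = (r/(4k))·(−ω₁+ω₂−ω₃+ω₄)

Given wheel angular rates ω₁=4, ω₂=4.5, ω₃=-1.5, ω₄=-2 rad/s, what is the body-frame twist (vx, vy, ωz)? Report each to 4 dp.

(0.0750, 0.0150, 0.0000)

k = lx + ly = 0.2 + 0.18 = 0.3800
ω₁+ω₂+ω₃+ω₄ = 5.0000  →  vx = (0.06/4)·5.0000 = 0.0750
−ω₁+ω₂+ω₃−ω₄ = 1.0000  →  vy = (0.06/4)·1.0000 = 0.0150
−ω₁+ω₂−ω₃+ω₄ = 0.0000  →  ωz = (0.06/1.5200)·0.0000 = 0.0000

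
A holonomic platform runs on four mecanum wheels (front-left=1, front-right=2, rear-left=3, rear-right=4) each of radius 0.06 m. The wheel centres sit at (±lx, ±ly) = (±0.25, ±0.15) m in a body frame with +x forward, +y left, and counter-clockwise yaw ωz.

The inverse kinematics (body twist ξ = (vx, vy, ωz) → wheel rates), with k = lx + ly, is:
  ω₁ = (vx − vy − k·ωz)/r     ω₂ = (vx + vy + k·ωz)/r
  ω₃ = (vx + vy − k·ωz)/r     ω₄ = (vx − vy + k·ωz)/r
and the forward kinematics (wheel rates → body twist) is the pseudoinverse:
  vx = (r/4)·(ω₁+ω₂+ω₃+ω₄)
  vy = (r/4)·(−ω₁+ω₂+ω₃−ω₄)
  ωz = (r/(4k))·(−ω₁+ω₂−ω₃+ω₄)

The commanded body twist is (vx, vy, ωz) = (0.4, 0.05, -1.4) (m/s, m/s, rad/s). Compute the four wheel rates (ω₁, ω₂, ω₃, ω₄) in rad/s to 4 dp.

(15.1667, -1.8333, 16.8333, -3.5000)

k = lx + ly = 0.25 + 0.15 = 0.4000;  k·ωz = 0.4000·-1.4 = -0.5600
ω₁ (FL) = (vx − vy − k·ωz)/r = 0.9100/0.06 = 15.1667
ω₂ (FR) = (vx + vy + k·ωz)/r = -0.1100/0.06 = -1.8333
ω₃ (RL) = (vx + vy − k·ωz)/r = 1.0100/0.06 = 16.8333
ω₄ (RR) = (vx − vy + k·ωz)/r = -0.2100/0.06 = -3.5000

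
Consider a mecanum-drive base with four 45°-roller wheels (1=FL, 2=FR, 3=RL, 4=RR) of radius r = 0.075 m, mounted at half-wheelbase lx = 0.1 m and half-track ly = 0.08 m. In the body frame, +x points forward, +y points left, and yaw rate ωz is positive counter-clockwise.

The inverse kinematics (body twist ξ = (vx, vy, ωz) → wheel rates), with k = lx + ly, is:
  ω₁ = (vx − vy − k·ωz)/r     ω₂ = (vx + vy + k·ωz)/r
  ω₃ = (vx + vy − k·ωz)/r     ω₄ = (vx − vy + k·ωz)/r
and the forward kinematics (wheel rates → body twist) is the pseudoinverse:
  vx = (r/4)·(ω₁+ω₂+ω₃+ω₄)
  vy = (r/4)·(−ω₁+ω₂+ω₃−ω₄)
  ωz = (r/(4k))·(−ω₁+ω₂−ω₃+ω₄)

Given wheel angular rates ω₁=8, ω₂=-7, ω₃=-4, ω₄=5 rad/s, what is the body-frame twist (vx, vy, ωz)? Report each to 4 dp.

k = lx + ly = 0.1 + 0.08 = 0.1800
ω₁+ω₂+ω₃+ω₄ = 2.0000  →  vx = (0.075/4)·2.0000 = 0.0375
−ω₁+ω₂+ω₃−ω₄ = -24.0000  →  vy = (0.075/4)·-24.0000 = -0.4500
−ω₁+ω₂−ω₃+ω₄ = -6.0000  →  ωz = (0.075/0.7200)·-6.0000 = -0.6250

(0.0375, -0.4500, -0.6250)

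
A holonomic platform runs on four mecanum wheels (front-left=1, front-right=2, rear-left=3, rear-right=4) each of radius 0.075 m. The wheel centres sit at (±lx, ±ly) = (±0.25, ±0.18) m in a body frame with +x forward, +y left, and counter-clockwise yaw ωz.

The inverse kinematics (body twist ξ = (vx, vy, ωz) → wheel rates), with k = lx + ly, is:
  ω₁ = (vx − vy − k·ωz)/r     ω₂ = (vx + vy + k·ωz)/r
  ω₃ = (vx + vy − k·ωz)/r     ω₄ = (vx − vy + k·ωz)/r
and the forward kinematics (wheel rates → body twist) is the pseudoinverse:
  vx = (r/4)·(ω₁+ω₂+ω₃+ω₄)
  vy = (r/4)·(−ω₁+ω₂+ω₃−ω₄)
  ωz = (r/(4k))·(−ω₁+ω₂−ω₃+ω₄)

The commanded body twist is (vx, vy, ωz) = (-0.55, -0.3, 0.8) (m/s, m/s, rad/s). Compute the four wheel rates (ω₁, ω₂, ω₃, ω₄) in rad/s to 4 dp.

k = lx + ly = 0.25 + 0.18 = 0.4300;  k·ωz = 0.4300·0.8 = 0.3440
ω₁ (FL) = (vx − vy − k·ωz)/r = -0.5940/0.075 = -7.9200
ω₂ (FR) = (vx + vy + k·ωz)/r = -0.5060/0.075 = -6.7467
ω₃ (RL) = (vx + vy − k·ωz)/r = -1.1940/0.075 = -15.9200
ω₄ (RR) = (vx − vy + k·ωz)/r = 0.0940/0.075 = 1.2533

(-7.9200, -6.7467, -15.9200, 1.2533)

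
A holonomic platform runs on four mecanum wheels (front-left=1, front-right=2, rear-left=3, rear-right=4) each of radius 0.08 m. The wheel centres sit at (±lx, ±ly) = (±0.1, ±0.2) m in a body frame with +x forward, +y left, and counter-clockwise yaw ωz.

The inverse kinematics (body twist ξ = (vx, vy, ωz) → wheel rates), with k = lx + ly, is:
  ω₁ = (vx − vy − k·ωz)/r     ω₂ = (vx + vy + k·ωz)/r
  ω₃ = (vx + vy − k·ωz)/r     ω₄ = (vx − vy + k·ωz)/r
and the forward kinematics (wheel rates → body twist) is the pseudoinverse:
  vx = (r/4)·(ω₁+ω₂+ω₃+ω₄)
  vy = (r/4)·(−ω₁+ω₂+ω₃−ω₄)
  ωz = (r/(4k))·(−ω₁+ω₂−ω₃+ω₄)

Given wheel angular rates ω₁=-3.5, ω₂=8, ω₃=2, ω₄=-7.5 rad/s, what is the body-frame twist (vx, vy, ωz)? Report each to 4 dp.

(-0.0200, 0.4200, 0.1333)

k = lx + ly = 0.1 + 0.2 = 0.3000
ω₁+ω₂+ω₃+ω₄ = -1.0000  →  vx = (0.08/4)·-1.0000 = -0.0200
−ω₁+ω₂+ω₃−ω₄ = 21.0000  →  vy = (0.08/4)·21.0000 = 0.4200
−ω₁+ω₂−ω₃+ω₄ = 2.0000  →  ωz = (0.08/1.2000)·2.0000 = 0.1333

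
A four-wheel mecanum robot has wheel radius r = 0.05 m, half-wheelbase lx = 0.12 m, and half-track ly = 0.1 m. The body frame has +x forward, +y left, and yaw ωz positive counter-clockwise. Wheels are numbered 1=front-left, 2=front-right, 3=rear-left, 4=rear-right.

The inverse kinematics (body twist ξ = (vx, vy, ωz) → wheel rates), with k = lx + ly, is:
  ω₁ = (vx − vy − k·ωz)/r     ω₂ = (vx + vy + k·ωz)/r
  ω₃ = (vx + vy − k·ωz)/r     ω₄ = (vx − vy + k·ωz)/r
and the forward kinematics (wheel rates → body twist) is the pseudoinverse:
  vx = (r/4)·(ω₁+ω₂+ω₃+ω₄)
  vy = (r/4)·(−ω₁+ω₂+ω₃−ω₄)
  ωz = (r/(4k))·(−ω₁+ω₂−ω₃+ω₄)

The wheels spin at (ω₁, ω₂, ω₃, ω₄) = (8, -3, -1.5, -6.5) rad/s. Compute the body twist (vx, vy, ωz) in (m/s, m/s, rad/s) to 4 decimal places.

k = lx + ly = 0.12 + 0.1 = 0.2200
ω₁+ω₂+ω₃+ω₄ = -3.0000  →  vx = (0.05/4)·-3.0000 = -0.0375
−ω₁+ω₂+ω₃−ω₄ = -6.0000  →  vy = (0.05/4)·-6.0000 = -0.0750
−ω₁+ω₂−ω₃+ω₄ = -16.0000  →  ωz = (0.05/0.8800)·-16.0000 = -0.9091

(-0.0375, -0.0750, -0.9091)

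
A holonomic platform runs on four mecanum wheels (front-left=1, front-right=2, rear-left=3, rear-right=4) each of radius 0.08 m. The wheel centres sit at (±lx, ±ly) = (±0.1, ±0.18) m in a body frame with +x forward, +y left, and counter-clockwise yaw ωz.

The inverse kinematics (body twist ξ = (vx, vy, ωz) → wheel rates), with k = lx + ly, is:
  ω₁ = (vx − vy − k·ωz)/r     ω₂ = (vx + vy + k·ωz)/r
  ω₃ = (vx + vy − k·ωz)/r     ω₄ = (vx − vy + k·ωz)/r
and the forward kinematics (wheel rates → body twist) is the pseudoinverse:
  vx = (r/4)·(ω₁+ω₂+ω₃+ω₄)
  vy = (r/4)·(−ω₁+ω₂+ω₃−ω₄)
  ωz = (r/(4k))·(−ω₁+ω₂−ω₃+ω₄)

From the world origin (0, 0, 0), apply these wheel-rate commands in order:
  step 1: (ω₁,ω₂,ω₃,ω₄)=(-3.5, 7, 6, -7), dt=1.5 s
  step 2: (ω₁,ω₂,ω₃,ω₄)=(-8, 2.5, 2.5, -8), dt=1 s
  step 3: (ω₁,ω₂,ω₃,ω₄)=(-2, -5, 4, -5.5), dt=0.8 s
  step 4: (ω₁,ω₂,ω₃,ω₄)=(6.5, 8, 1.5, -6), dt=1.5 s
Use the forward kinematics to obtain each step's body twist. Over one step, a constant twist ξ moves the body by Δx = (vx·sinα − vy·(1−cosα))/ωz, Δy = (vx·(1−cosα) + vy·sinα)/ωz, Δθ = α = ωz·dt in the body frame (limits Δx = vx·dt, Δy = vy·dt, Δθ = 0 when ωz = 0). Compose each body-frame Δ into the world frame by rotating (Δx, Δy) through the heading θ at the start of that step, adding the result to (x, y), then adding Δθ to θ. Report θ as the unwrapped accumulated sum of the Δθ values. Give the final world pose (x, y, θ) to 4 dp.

(0.3524, 1.0960, -1.6250)

step 1: ξ=(vx,vy,ωz)=(0.0500, 0.4700, -0.1786), dt=1.5 → body Δ=(0.1680, 0.6866, -0.2679) → world pose (0.1680, 0.6866, -0.2679)
step 2: ξ=(vx,vy,ωz)=(-0.2200, 0.4200, 0.0000), dt=1.0 → body Δ=(-0.2200, 0.4200, 0.0000) → world pose (0.0670, 1.1499, -0.2679)
step 3: ξ=(vx,vy,ωz)=(-0.1700, 0.1300, -0.8929), dt=0.8 → body Δ=(-0.0891, 0.1419, -0.7143) → world pose (0.0186, 1.3103, -0.9821)
step 4: ξ=(vx,vy,ωz)=(0.2000, 0.1800, -0.4286), dt=1.5 → body Δ=(0.3636, 0.1586, -0.6429) → world pose (0.3524, 1.0960, -1.6250)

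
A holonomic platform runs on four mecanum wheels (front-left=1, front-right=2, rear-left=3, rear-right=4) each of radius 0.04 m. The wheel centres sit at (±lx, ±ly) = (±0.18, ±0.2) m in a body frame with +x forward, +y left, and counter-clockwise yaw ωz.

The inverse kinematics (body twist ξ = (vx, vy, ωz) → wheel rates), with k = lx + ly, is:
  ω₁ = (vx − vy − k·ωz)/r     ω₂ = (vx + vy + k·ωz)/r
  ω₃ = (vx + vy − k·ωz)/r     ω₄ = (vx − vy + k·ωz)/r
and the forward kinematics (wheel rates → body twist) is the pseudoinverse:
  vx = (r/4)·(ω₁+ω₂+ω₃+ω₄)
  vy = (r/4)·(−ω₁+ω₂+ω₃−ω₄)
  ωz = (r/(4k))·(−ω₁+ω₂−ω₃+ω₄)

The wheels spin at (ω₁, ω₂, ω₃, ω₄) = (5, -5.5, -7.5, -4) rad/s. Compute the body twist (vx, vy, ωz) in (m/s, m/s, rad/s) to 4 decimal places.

(-0.1200, -0.1400, -0.1842)

k = lx + ly = 0.18 + 0.2 = 0.3800
ω₁+ω₂+ω₃+ω₄ = -12.0000  →  vx = (0.04/4)·-12.0000 = -0.1200
−ω₁+ω₂+ω₃−ω₄ = -14.0000  →  vy = (0.04/4)·-14.0000 = -0.1400
−ω₁+ω₂−ω₃+ω₄ = -7.0000  →  ωz = (0.04/1.5200)·-7.0000 = -0.1842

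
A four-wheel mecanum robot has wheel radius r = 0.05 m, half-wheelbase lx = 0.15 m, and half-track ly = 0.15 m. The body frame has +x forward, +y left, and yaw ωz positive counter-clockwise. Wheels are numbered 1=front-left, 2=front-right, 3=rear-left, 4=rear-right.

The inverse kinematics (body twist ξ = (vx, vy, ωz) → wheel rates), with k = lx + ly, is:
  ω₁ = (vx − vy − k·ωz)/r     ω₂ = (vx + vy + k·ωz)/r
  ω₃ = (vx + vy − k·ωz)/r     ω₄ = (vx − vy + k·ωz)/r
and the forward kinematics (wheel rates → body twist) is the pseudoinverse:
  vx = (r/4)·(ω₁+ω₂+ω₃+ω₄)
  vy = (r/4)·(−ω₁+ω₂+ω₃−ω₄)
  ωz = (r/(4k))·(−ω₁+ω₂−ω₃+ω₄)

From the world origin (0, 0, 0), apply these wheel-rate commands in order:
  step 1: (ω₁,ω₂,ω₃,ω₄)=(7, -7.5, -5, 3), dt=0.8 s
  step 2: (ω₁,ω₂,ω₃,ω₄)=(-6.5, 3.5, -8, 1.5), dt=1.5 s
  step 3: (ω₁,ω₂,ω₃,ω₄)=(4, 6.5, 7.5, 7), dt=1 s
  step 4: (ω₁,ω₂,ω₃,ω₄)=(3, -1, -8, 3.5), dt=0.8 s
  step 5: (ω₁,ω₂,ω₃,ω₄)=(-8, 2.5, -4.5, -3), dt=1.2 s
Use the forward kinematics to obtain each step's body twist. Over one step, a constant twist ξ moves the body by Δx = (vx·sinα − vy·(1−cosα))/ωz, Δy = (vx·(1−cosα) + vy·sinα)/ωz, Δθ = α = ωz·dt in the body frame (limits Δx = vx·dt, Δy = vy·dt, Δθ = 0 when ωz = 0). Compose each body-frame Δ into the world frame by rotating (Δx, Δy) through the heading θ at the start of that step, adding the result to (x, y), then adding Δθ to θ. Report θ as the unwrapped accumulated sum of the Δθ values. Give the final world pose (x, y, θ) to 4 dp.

step 1: ξ=(vx,vy,ωz)=(-0.0312, -0.2812, -0.2708), dt=0.8 → body Δ=(-0.0491, -0.2205, -0.2167) → world pose (-0.0491, -0.2205, -0.2167)
step 2: ξ=(vx,vy,ωz)=(-0.1187, 0.0062, 0.8125), dt=1.5 → body Δ=(-0.1422, -0.0885, 1.2188) → world pose (-0.2070, -0.2764, 1.0021)
step 3: ξ=(vx,vy,ωz)=(0.3125, 0.0375, 0.0833), dt=1.0 → body Δ=(0.3106, 0.0505, 0.0833) → world pose (-0.0823, 0.0124, 1.0854)
step 4: ξ=(vx,vy,ωz)=(-0.0312, -0.1938, 0.3125), dt=0.8 → body Δ=(-0.0055, -0.1565, 0.2500) → world pose (0.0536, -0.0654, 1.3354)
step 5: ξ=(vx,vy,ωz)=(-0.1625, 0.1125, 0.5000), dt=1.2 → body Δ=(-0.2228, 0.0703, 0.6000) → world pose (-0.0667, -0.2657, 1.9354)

(-0.0667, -0.2657, 1.9354)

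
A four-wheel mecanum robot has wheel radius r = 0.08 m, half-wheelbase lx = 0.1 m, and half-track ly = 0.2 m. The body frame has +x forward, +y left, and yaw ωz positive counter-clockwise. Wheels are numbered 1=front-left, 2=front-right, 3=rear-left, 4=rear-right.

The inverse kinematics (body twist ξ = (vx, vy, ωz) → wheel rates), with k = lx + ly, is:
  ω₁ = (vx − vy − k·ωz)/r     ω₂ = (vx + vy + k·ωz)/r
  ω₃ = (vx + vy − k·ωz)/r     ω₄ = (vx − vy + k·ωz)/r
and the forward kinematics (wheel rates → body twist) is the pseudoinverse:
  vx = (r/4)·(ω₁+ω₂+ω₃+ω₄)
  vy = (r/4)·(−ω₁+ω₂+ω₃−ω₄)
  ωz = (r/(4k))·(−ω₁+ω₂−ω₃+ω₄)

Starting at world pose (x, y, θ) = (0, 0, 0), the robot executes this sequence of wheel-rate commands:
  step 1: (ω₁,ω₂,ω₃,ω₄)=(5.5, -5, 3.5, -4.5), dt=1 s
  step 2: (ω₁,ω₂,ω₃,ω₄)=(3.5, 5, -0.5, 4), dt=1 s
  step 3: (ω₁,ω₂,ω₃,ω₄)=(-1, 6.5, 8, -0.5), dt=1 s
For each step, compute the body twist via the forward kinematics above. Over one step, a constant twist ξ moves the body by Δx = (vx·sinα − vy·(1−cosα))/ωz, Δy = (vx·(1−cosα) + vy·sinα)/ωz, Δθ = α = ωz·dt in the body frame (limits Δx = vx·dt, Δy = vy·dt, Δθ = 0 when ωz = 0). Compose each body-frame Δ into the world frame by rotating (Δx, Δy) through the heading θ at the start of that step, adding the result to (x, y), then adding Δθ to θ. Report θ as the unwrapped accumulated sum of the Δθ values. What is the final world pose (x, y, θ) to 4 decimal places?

step 1: ξ=(vx,vy,ωz)=(-0.0100, -0.0500, -1.2333), dt=1.0 → body Δ=(-0.0348, -0.0328, -1.2333) → world pose (-0.0348, -0.0328, -1.2333)
step 2: ξ=(vx,vy,ωz)=(0.2400, -0.0600, 0.4000), dt=1.0 → body Δ=(0.2455, -0.0110, 0.4000) → world pose (0.0361, -0.2681, -0.8333)
step 3: ξ=(vx,vy,ωz)=(0.2600, 0.3200, -0.0667), dt=1.0 → body Δ=(0.2705, 0.3111, -0.0667) → world pose (0.4482, -0.2591, -0.9000)

(0.4482, -0.2591, -0.9000)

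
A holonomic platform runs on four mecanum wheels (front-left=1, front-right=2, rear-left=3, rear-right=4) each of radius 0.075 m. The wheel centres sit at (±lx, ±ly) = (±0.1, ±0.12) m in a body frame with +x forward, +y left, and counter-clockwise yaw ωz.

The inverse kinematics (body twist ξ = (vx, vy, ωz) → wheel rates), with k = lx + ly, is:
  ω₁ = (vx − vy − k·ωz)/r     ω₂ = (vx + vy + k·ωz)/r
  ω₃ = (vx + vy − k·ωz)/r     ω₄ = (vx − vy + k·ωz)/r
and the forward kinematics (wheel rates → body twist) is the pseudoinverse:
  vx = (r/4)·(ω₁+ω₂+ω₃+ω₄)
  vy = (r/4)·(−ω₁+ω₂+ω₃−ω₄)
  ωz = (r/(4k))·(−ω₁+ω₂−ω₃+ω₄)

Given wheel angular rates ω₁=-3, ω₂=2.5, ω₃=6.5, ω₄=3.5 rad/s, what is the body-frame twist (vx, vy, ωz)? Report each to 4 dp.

k = lx + ly = 0.1 + 0.12 = 0.2200
ω₁+ω₂+ω₃+ω₄ = 9.5000  →  vx = (0.075/4)·9.5000 = 0.1781
−ω₁+ω₂+ω₃−ω₄ = 8.5000  →  vy = (0.075/4)·8.5000 = 0.1594
−ω₁+ω₂−ω₃+ω₄ = 2.5000  →  ωz = (0.075/0.8800)·2.5000 = 0.2131

(0.1781, 0.1594, 0.2131)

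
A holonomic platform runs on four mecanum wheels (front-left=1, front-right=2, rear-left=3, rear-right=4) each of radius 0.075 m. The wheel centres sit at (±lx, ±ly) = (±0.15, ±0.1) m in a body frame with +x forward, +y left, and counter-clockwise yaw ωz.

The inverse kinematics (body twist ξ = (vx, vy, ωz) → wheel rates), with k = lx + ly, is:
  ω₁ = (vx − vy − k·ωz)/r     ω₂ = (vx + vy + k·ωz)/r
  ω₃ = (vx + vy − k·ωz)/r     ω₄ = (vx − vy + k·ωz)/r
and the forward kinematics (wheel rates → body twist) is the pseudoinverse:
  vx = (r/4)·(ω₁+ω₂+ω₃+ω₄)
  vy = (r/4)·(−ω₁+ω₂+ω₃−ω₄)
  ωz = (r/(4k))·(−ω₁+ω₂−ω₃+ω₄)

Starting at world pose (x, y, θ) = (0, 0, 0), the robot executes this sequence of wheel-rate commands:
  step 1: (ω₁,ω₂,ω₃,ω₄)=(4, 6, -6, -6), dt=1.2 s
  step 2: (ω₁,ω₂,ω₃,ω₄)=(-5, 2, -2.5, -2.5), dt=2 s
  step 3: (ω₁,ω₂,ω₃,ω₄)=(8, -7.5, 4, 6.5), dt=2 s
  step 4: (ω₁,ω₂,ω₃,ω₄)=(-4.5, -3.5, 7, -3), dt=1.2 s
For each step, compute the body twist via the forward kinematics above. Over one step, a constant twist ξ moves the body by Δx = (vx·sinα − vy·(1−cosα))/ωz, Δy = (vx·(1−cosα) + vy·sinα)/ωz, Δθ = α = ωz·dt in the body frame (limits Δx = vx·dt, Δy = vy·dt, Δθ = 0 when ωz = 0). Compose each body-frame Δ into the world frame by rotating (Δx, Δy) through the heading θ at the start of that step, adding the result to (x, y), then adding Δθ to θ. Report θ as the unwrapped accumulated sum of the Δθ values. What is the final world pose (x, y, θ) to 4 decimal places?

(0.2336, -0.2374, -1.5300)

step 1: ξ=(vx,vy,ωz)=(-0.0375, 0.0375, 0.1500), dt=1.2 → body Δ=(-0.0488, 0.0407, 0.1800) → world pose (-0.0488, 0.0407, 0.1800)
step 2: ξ=(vx,vy,ωz)=(-0.1500, 0.1313, 0.5250), dt=2.0 → body Δ=(-0.3734, 0.0733, 1.0500) → world pose (-0.4293, 0.0460, 1.2300)
step 3: ξ=(vx,vy,ωz)=(0.2062, -0.3375, -0.9750), dt=2.0 → body Δ=(-0.2778, -0.6114, -1.9500) → world pose (0.0541, -0.4202, -0.7200)
step 4: ξ=(vx,vy,ωz)=(-0.0750, 0.2062, -0.6750), dt=1.2 → body Δ=(0.0144, 0.2558, -0.8100) → world pose (0.2336, -0.2374, -1.5300)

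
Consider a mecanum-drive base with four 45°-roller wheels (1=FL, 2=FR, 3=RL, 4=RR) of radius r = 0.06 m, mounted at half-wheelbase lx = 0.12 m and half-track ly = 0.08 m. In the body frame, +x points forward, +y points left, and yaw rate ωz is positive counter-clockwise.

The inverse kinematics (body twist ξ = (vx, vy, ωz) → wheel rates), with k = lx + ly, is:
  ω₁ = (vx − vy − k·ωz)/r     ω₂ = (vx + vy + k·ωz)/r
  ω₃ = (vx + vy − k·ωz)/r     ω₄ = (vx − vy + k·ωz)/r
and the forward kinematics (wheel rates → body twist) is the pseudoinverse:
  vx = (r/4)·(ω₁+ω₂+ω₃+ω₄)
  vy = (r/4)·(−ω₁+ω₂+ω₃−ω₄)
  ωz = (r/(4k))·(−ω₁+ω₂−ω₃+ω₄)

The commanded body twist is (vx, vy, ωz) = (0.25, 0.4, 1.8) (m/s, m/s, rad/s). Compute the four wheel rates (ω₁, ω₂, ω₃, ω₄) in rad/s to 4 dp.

(-8.5000, 16.8333, 4.8333, 3.5000)

k = lx + ly = 0.12 + 0.08 = 0.2000;  k·ωz = 0.2000·1.8 = 0.3600
ω₁ (FL) = (vx − vy − k·ωz)/r = -0.5100/0.06 = -8.5000
ω₂ (FR) = (vx + vy + k·ωz)/r = 1.0100/0.06 = 16.8333
ω₃ (RL) = (vx + vy − k·ωz)/r = 0.2900/0.06 = 4.8333
ω₄ (RR) = (vx − vy + k·ωz)/r = 0.2100/0.06 = 3.5000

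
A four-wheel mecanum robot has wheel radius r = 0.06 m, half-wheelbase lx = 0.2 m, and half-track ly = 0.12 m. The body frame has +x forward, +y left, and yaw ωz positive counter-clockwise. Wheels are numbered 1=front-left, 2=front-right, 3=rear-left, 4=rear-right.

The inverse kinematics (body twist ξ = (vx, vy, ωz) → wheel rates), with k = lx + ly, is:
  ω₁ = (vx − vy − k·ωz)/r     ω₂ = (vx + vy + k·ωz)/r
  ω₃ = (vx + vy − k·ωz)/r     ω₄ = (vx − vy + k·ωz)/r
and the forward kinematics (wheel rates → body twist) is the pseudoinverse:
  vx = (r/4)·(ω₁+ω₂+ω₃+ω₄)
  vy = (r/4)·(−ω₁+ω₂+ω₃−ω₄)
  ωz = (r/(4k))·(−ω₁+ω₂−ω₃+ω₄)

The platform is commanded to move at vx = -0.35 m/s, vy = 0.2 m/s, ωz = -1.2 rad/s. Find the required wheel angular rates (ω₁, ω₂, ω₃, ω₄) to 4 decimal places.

k = lx + ly = 0.2 + 0.12 = 0.3200;  k·ωz = 0.3200·-1.2 = -0.3840
ω₁ (FL) = (vx − vy − k·ωz)/r = -0.1660/0.06 = -2.7667
ω₂ (FR) = (vx + vy + k·ωz)/r = -0.5340/0.06 = -8.9000
ω₃ (RL) = (vx + vy − k·ωz)/r = 0.2340/0.06 = 3.9000
ω₄ (RR) = (vx − vy + k·ωz)/r = -0.9340/0.06 = -15.5667

(-2.7667, -8.9000, 3.9000, -15.5667)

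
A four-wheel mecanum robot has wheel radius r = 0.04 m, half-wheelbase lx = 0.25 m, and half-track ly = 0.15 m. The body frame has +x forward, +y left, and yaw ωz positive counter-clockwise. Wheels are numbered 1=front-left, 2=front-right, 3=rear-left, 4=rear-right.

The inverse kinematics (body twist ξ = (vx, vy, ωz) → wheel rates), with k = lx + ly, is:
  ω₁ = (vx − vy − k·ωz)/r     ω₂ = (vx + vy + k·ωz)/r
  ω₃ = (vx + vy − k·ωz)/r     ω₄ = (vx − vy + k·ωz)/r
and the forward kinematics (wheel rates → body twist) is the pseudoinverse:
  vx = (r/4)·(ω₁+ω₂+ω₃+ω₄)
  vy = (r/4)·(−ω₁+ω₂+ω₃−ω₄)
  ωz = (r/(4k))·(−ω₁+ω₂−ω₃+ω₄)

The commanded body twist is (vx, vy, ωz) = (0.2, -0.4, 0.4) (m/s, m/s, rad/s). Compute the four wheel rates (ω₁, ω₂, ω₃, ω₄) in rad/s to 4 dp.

(11.0000, -1.0000, -9.0000, 19.0000)

k = lx + ly = 0.25 + 0.15 = 0.4000;  k·ωz = 0.4000·0.4 = 0.1600
ω₁ (FL) = (vx − vy − k·ωz)/r = 0.4400/0.04 = 11.0000
ω₂ (FR) = (vx + vy + k·ωz)/r = -0.0400/0.04 = -1.0000
ω₃ (RL) = (vx + vy − k·ωz)/r = -0.3600/0.04 = -9.0000
ω₄ (RR) = (vx − vy + k·ωz)/r = 0.7600/0.04 = 19.0000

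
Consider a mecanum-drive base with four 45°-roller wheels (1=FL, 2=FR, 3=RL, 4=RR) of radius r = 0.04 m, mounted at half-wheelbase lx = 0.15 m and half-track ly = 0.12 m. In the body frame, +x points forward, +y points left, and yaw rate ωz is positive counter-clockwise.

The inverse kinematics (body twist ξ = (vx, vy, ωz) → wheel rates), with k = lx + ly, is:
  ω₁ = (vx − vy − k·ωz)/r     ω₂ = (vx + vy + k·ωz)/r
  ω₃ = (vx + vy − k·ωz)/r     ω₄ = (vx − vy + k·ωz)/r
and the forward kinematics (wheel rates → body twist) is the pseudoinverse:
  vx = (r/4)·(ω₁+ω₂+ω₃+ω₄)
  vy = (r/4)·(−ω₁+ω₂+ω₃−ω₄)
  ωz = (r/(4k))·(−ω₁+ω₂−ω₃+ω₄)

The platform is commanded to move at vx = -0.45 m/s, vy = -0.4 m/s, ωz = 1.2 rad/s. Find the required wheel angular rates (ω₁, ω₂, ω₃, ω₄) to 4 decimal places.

k = lx + ly = 0.15 + 0.12 = 0.2700;  k·ωz = 0.2700·1.2 = 0.3240
ω₁ (FL) = (vx − vy − k·ωz)/r = -0.3740/0.04 = -9.3500
ω₂ (FR) = (vx + vy + k·ωz)/r = -0.5260/0.04 = -13.1500
ω₃ (RL) = (vx + vy − k·ωz)/r = -1.1740/0.04 = -29.3500
ω₄ (RR) = (vx − vy + k·ωz)/r = 0.2740/0.04 = 6.8500

(-9.3500, -13.1500, -29.3500, 6.8500)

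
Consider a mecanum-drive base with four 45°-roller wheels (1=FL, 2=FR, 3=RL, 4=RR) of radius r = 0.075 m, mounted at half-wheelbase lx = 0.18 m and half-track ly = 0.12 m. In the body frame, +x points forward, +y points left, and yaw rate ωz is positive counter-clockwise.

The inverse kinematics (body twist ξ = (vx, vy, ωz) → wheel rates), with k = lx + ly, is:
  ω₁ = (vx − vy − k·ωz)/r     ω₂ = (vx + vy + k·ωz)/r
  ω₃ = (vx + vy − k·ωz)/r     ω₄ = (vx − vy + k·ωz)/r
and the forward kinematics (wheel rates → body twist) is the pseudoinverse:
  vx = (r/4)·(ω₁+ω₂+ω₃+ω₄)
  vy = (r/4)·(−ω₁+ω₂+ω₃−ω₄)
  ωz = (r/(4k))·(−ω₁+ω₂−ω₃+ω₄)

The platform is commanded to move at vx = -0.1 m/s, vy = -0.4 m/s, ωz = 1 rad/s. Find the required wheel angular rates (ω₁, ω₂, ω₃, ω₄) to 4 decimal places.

k = lx + ly = 0.18 + 0.12 = 0.3000;  k·ωz = 0.3000·1 = 0.3000
ω₁ (FL) = (vx − vy − k·ωz)/r = 0.0000/0.075 = 0.0000
ω₂ (FR) = (vx + vy + k·ωz)/r = -0.2000/0.075 = -2.6667
ω₃ (RL) = (vx + vy − k·ωz)/r = -0.8000/0.075 = -10.6667
ω₄ (RR) = (vx − vy + k·ωz)/r = 0.6000/0.075 = 8.0000

(0.0000, -2.6667, -10.6667, 8.0000)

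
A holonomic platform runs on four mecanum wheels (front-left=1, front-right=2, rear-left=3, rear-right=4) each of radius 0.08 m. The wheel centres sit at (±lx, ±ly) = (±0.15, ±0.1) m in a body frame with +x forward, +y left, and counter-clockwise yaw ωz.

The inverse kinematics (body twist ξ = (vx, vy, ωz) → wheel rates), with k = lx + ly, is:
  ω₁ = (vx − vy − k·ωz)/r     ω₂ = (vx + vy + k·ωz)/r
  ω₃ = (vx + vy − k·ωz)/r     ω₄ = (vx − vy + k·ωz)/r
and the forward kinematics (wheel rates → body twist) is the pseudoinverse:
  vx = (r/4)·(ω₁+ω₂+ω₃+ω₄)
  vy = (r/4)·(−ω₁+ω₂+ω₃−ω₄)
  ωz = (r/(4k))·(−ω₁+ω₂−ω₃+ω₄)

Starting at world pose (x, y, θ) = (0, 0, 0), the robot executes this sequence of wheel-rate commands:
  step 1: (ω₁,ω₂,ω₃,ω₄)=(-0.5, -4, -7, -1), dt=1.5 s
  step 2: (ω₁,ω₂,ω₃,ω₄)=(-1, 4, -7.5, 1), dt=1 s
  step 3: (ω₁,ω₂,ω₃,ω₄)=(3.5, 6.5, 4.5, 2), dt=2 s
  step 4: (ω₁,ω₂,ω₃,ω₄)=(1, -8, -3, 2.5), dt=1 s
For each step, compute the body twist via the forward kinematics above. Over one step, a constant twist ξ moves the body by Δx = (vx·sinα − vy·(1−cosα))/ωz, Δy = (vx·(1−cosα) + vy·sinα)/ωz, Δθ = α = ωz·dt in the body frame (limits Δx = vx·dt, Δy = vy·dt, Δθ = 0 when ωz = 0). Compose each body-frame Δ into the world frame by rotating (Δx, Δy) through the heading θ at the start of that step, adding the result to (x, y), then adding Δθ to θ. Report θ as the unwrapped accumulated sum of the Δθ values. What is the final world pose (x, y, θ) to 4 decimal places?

(-0.1972, 0.0381, 1.1800)

step 1: ξ=(vx,vy,ωz)=(-0.2500, -0.1900, 0.2000), dt=1.5 → body Δ=(-0.3270, -0.3366, 0.3000) → world pose (-0.3270, -0.3366, 0.3000)
step 2: ξ=(vx,vy,ωz)=(-0.0700, -0.0700, 1.0800), dt=1.0 → body Δ=(-0.0229, -0.0914, 1.0800) → world pose (-0.3218, -0.4307, 1.3800)
step 3: ξ=(vx,vy,ωz)=(0.3300, 0.1100, 0.0400), dt=2.0 → body Δ=(0.6505, 0.2462, 0.0800) → world pose (-0.4401, 0.2547, 1.4600)
step 4: ξ=(vx,vy,ωz)=(-0.1500, -0.2900, -0.2800), dt=1.0 → body Δ=(-0.1884, -0.2654, -0.2800) → world pose (-0.1972, 0.0381, 1.1800)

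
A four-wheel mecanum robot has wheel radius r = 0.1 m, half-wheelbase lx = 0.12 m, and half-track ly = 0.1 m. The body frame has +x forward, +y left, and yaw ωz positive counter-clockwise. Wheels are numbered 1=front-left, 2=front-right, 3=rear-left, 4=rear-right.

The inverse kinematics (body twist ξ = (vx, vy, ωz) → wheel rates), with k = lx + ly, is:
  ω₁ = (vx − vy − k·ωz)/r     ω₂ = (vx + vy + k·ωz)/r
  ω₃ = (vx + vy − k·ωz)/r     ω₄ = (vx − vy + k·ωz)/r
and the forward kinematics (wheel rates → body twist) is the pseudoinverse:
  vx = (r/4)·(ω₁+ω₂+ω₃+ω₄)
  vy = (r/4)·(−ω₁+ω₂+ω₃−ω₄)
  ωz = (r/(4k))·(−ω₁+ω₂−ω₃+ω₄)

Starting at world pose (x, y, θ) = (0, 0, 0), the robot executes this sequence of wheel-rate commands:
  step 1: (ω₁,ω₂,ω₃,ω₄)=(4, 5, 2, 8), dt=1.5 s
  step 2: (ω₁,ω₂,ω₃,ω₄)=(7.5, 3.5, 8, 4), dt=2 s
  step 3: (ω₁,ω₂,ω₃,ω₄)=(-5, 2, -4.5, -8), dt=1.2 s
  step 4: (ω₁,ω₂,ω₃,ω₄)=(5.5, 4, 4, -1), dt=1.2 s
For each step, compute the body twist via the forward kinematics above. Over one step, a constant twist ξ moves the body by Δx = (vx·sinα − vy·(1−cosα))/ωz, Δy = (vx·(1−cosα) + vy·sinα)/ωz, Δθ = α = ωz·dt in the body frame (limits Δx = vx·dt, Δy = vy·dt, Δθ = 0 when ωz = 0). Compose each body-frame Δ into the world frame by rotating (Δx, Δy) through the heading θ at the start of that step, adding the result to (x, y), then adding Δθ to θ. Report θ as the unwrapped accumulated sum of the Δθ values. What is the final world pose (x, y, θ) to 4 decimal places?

(1.6611, 0.8554, -1.0341)

step 1: ξ=(vx,vy,ωz)=(0.4750, -0.1250, 0.7955), dt=1.5 → body Δ=(0.6543, 0.2309, 1.1932) → world pose (0.6543, 0.2309, 1.1932)
step 2: ξ=(vx,vy,ωz)=(0.5750, 0.0000, -0.9091), dt=2.0 → body Δ=(0.6132, -0.7874, -1.8182) → world pose (1.6123, 0.5106, -0.6250)
step 3: ξ=(vx,vy,ωz)=(-0.3875, 0.2625, 0.3977), dt=1.2 → body Δ=(-0.5213, 0.1943, 0.4773) → world pose (1.3032, 0.9732, -0.1477)
step 4: ξ=(vx,vy,ωz)=(0.3125, 0.0875, -0.7386), dt=1.2 → body Δ=(0.3714, -0.0638, -0.8864) → world pose (1.6611, 0.8554, -1.0341)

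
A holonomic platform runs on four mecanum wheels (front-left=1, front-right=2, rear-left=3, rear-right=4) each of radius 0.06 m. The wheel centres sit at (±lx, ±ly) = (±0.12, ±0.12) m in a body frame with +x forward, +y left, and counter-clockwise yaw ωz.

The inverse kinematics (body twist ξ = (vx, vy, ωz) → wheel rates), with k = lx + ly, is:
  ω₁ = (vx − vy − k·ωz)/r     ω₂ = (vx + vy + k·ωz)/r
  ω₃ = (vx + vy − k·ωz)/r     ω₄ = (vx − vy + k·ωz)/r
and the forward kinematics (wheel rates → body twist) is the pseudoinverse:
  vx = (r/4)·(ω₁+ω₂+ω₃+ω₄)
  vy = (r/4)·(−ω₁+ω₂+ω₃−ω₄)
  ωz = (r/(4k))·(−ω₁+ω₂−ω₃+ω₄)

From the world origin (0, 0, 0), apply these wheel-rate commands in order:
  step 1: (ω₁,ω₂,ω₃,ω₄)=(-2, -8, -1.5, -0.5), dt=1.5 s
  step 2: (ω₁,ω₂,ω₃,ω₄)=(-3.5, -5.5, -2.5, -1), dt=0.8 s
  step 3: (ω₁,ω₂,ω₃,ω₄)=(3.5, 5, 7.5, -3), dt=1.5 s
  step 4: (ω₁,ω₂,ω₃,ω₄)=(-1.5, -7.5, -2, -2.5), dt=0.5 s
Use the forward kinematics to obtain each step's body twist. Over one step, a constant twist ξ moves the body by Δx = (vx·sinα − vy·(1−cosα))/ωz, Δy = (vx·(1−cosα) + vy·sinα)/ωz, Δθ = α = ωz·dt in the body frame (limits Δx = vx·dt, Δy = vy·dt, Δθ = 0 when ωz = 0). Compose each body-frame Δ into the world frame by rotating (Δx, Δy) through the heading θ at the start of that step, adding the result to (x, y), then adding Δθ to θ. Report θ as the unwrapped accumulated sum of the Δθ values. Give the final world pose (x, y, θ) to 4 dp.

step 1: ξ=(vx,vy,ωz)=(-0.1800, -0.1050, -0.3125), dt=1.5 → body Δ=(-0.2965, -0.0897, -0.4688) → world pose (-0.2965, -0.0897, -0.4688)
step 2: ξ=(vx,vy,ωz)=(-0.1875, -0.0525, -0.0312), dt=0.8 → body Δ=(-0.1505, -0.0401, -0.0250) → world pose (-0.4489, -0.0575, -0.4938)
step 3: ξ=(vx,vy,ωz)=(0.1950, 0.1800, -0.5625), dt=1.5 → body Δ=(0.3663, 0.1228, -0.8438) → world pose (-0.0681, -0.1229, -1.3375)
step 4: ξ=(vx,vy,ωz)=(-0.2025, -0.0825, -0.4062), dt=0.5 → body Δ=(-0.1047, -0.0307, -0.2031) → world pose (-0.1222, -0.0281, -1.5406)

(-0.1222, -0.0281, -1.5406)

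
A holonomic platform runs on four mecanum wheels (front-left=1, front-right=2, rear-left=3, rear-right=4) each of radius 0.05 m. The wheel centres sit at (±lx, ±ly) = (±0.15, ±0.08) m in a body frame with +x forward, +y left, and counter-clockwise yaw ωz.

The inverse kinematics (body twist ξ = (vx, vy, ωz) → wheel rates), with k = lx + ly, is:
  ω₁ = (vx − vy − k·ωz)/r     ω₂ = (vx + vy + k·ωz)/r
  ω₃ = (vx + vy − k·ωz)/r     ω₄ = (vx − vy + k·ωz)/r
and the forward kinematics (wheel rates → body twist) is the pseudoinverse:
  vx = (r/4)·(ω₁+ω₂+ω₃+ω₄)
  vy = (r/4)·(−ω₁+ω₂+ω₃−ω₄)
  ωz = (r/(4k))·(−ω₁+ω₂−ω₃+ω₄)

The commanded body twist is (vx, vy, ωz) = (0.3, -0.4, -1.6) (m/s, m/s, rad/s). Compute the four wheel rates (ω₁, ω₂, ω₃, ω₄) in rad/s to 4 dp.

k = lx + ly = 0.15 + 0.08 = 0.2300;  k·ωz = 0.2300·-1.6 = -0.3680
ω₁ (FL) = (vx − vy − k·ωz)/r = 1.0680/0.05 = 21.3600
ω₂ (FR) = (vx + vy + k·ωz)/r = -0.4680/0.05 = -9.3600
ω₃ (RL) = (vx + vy − k·ωz)/r = 0.2680/0.05 = 5.3600
ω₄ (RR) = (vx − vy + k·ωz)/r = 0.3320/0.05 = 6.6400

(21.3600, -9.3600, 5.3600, 6.6400)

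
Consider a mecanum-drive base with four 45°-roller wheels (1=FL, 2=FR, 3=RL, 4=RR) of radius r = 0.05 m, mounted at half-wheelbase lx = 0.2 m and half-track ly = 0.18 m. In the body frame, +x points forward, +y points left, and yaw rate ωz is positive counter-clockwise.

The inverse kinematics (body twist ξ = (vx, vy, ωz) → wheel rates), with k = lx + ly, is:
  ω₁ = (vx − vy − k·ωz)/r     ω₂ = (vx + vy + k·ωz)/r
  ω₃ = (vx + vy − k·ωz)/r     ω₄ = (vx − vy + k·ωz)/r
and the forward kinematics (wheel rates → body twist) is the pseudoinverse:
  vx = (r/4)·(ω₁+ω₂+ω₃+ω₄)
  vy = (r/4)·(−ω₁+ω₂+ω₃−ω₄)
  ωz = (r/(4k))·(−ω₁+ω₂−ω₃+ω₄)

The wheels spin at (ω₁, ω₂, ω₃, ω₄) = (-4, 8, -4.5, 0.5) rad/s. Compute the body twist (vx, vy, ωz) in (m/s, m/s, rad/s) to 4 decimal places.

(0.0000, 0.0875, 0.5592)

k = lx + ly = 0.2 + 0.18 = 0.3800
ω₁+ω₂+ω₃+ω₄ = 0.0000  →  vx = (0.05/4)·0.0000 = 0.0000
−ω₁+ω₂+ω₃−ω₄ = 7.0000  →  vy = (0.05/4)·7.0000 = 0.0875
−ω₁+ω₂−ω₃+ω₄ = 17.0000  →  ωz = (0.05/1.5200)·17.0000 = 0.5592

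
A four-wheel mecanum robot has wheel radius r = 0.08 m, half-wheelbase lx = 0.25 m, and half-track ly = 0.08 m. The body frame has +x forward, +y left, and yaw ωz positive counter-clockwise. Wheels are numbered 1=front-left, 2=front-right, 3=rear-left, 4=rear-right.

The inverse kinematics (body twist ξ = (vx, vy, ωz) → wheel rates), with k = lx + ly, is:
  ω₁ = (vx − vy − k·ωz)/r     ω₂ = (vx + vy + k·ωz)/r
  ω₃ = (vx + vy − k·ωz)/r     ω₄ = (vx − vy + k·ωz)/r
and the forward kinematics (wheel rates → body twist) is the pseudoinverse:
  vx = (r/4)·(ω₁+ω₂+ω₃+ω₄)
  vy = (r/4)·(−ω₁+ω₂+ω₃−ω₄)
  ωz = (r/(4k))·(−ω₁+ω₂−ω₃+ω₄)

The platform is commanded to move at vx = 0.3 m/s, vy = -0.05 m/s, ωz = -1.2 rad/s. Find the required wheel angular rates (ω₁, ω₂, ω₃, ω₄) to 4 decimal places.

(9.3250, -1.8250, 8.0750, -0.5750)

k = lx + ly = 0.25 + 0.08 = 0.3300;  k·ωz = 0.3300·-1.2 = -0.3960
ω₁ (FL) = (vx − vy − k·ωz)/r = 0.7460/0.08 = 9.3250
ω₂ (FR) = (vx + vy + k·ωz)/r = -0.1460/0.08 = -1.8250
ω₃ (RL) = (vx + vy − k·ωz)/r = 0.6460/0.08 = 8.0750
ω₄ (RR) = (vx − vy + k·ωz)/r = -0.0460/0.08 = -0.5750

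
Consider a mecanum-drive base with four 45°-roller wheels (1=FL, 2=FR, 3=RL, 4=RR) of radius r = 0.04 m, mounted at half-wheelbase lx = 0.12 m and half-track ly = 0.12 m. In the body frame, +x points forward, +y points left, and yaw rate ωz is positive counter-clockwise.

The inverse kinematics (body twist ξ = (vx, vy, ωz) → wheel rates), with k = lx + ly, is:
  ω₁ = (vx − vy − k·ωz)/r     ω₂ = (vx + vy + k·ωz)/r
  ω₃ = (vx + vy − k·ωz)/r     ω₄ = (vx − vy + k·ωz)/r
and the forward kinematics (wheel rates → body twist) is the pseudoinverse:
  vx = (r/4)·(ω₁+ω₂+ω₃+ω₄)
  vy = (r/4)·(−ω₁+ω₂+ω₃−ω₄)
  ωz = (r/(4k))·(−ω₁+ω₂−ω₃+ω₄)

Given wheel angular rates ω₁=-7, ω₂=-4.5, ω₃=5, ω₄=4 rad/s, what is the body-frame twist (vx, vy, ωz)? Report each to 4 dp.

k = lx + ly = 0.12 + 0.12 = 0.2400
ω₁+ω₂+ω₃+ω₄ = -2.5000  →  vx = (0.04/4)·-2.5000 = -0.0250
−ω₁+ω₂+ω₃−ω₄ = 3.5000  →  vy = (0.04/4)·3.5000 = 0.0350
−ω₁+ω₂−ω₃+ω₄ = 1.5000  →  ωz = (0.04/0.9600)·1.5000 = 0.0625

(-0.0250, 0.0350, 0.0625)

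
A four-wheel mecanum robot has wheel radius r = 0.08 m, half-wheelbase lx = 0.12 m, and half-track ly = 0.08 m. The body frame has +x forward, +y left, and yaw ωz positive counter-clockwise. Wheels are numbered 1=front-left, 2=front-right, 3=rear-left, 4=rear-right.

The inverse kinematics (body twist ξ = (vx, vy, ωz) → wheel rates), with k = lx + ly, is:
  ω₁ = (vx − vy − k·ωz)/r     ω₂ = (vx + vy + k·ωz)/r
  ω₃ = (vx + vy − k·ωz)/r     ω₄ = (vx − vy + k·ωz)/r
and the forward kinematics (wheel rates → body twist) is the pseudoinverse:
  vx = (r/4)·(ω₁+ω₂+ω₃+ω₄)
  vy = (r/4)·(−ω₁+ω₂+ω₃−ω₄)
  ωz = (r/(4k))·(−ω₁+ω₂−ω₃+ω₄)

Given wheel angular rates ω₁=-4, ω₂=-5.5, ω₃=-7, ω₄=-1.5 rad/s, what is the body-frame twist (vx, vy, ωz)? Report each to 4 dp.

k = lx + ly = 0.12 + 0.08 = 0.2000
ω₁+ω₂+ω₃+ω₄ = -18.0000  →  vx = (0.08/4)·-18.0000 = -0.3600
−ω₁+ω₂+ω₃−ω₄ = -7.0000  →  vy = (0.08/4)·-7.0000 = -0.1400
−ω₁+ω₂−ω₃+ω₄ = 4.0000  →  ωz = (0.08/0.8000)·4.0000 = 0.4000

(-0.3600, -0.1400, 0.4000)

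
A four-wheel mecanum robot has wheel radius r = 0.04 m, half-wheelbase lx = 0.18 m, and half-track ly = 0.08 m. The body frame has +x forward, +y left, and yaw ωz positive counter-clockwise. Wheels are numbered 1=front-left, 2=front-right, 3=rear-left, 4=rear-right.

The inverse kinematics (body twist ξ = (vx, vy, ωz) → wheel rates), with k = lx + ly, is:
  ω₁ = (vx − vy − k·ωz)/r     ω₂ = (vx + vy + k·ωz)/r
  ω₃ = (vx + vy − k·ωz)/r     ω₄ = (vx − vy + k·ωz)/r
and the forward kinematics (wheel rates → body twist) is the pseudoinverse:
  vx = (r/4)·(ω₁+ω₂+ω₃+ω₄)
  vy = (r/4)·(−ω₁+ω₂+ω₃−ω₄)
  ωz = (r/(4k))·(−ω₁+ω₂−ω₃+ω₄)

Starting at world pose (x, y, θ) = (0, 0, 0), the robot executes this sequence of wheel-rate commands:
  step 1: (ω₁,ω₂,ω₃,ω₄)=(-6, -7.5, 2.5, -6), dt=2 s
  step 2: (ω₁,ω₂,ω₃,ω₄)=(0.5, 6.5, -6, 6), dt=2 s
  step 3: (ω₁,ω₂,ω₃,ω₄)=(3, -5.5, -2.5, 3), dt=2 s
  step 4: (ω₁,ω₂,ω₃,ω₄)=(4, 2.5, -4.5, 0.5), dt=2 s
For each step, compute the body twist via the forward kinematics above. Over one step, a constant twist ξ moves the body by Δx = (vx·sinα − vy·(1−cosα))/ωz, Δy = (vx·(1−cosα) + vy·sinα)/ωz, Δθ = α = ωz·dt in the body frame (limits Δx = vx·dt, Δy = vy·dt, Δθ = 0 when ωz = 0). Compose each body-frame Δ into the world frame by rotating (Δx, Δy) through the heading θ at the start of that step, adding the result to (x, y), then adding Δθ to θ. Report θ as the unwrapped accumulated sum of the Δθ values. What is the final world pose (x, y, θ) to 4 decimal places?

step 1: ξ=(vx,vy,ωz)=(-0.1700, 0.0700, -0.3846), dt=2.0 → body Δ=(-0.2562, 0.2510, -0.7692) → world pose (-0.2562, 0.2510, -0.7692)
step 2: ξ=(vx,vy,ωz)=(0.0700, -0.0600, 0.6923), dt=2.0 → body Δ=(0.1700, -0.0028, 1.3846) → world pose (-0.1360, 0.1308, 0.6154)
step 3: ξ=(vx,vy,ωz)=(-0.0200, -0.1400, -0.1154), dt=2.0 → body Δ=(-0.0718, -0.2729, -0.2308) → world pose (-0.0371, -0.1335, 0.3846)
step 4: ξ=(vx,vy,ωz)=(0.0250, -0.0650, 0.1346), dt=2.0 → body Δ=(0.0668, -0.1217, 0.2692) → world pose (0.0705, -0.2213, 0.6538)

(0.0705, -0.2213, 0.6538)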